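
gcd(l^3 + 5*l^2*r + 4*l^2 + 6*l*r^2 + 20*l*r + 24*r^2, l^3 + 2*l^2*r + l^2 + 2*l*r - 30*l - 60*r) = l + 2*r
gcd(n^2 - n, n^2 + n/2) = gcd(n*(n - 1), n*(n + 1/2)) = n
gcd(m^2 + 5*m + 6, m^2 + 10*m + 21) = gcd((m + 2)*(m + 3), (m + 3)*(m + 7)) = m + 3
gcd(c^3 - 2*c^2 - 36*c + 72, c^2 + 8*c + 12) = c + 6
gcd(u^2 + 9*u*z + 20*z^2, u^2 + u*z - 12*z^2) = u + 4*z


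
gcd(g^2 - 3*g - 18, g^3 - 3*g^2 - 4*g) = 1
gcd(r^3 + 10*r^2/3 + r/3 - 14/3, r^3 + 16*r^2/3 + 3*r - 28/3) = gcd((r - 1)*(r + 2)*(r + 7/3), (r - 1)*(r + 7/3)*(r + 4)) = r^2 + 4*r/3 - 7/3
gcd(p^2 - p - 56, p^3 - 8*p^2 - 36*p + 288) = p - 8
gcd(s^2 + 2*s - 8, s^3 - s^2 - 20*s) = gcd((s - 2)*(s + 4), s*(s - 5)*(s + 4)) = s + 4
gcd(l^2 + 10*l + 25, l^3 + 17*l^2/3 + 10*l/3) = l + 5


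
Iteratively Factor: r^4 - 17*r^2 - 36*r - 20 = (r + 2)*(r^3 - 2*r^2 - 13*r - 10) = (r + 2)^2*(r^2 - 4*r - 5) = (r - 5)*(r + 2)^2*(r + 1)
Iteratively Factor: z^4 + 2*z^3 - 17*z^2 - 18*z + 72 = (z - 3)*(z^3 + 5*z^2 - 2*z - 24) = (z - 3)*(z + 3)*(z^2 + 2*z - 8) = (z - 3)*(z + 3)*(z + 4)*(z - 2)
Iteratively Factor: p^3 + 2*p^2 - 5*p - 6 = (p - 2)*(p^2 + 4*p + 3) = (p - 2)*(p + 3)*(p + 1)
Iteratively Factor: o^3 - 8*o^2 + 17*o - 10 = (o - 1)*(o^2 - 7*o + 10) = (o - 2)*(o - 1)*(o - 5)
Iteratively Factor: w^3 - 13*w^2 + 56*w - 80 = (w - 4)*(w^2 - 9*w + 20) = (w - 4)^2*(w - 5)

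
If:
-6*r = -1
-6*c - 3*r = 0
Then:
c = -1/12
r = 1/6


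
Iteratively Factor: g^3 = (g)*(g^2) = g^2*(g)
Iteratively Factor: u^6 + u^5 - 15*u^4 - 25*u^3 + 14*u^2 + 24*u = (u + 3)*(u^5 - 2*u^4 - 9*u^3 + 2*u^2 + 8*u) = (u - 1)*(u + 3)*(u^4 - u^3 - 10*u^2 - 8*u) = u*(u - 1)*(u + 3)*(u^3 - u^2 - 10*u - 8) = u*(u - 1)*(u + 1)*(u + 3)*(u^2 - 2*u - 8) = u*(u - 1)*(u + 1)*(u + 2)*(u + 3)*(u - 4)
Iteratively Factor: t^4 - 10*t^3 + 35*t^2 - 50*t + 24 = (t - 3)*(t^3 - 7*t^2 + 14*t - 8) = (t - 3)*(t - 1)*(t^2 - 6*t + 8) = (t - 3)*(t - 2)*(t - 1)*(t - 4)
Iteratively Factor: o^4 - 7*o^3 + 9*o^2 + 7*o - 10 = (o + 1)*(o^3 - 8*o^2 + 17*o - 10) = (o - 2)*(o + 1)*(o^2 - 6*o + 5) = (o - 2)*(o - 1)*(o + 1)*(o - 5)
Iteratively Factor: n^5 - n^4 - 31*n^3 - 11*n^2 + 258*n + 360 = (n - 5)*(n^4 + 4*n^3 - 11*n^2 - 66*n - 72) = (n - 5)*(n + 3)*(n^3 + n^2 - 14*n - 24) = (n - 5)*(n - 4)*(n + 3)*(n^2 + 5*n + 6) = (n - 5)*(n - 4)*(n + 2)*(n + 3)*(n + 3)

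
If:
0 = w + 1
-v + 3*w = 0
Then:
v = -3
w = -1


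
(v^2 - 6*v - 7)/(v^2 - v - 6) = (-v^2 + 6*v + 7)/(-v^2 + v + 6)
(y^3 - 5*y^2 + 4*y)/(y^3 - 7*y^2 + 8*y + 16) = y*(y - 1)/(y^2 - 3*y - 4)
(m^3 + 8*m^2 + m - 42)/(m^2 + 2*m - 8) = (m^2 + 10*m + 21)/(m + 4)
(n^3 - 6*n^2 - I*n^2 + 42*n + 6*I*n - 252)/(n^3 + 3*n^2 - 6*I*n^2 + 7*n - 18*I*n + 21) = (n^2 + 6*n*(-1 + I) - 36*I)/(n^2 + n*(3 + I) + 3*I)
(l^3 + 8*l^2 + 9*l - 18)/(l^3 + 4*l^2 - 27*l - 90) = (l - 1)/(l - 5)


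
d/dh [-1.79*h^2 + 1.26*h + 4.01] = 1.26 - 3.58*h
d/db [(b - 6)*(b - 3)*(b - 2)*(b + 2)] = 4*b^3 - 27*b^2 + 28*b + 36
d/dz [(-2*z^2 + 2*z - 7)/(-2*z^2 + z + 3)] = (2*z^2 - 40*z + 13)/(4*z^4 - 4*z^3 - 11*z^2 + 6*z + 9)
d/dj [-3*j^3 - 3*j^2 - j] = -9*j^2 - 6*j - 1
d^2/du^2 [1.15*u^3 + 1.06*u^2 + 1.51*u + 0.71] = 6.9*u + 2.12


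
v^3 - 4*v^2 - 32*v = v*(v - 8)*(v + 4)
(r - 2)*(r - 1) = r^2 - 3*r + 2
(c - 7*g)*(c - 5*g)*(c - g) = c^3 - 13*c^2*g + 47*c*g^2 - 35*g^3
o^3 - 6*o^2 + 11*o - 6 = (o - 3)*(o - 2)*(o - 1)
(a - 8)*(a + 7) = a^2 - a - 56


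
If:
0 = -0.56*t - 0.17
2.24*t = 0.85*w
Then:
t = -0.30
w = -0.80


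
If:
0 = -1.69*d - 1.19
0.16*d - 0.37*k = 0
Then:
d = -0.70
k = -0.30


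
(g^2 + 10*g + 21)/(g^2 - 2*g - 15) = (g + 7)/(g - 5)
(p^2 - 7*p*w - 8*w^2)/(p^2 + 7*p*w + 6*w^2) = (p - 8*w)/(p + 6*w)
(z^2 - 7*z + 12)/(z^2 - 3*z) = (z - 4)/z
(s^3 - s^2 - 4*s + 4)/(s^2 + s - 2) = s - 2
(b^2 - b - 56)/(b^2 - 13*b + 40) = (b + 7)/(b - 5)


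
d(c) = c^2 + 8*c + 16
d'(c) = 2*c + 8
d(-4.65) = 0.42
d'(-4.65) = -1.30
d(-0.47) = 12.46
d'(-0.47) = 7.06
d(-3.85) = 0.02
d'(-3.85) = 0.30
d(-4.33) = 0.11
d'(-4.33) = -0.66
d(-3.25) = 0.56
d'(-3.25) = 1.50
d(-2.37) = 2.66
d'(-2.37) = 3.26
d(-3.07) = 0.86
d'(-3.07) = 1.86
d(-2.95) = 1.10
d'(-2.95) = 2.10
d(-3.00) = 1.00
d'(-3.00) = 2.00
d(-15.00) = 121.00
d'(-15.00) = -22.00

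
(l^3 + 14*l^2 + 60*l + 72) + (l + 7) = l^3 + 14*l^2 + 61*l + 79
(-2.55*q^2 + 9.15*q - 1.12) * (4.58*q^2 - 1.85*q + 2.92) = -11.679*q^4 + 46.6245*q^3 - 29.5031*q^2 + 28.79*q - 3.2704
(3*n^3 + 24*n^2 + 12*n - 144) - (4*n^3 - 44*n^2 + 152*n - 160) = -n^3 + 68*n^2 - 140*n + 16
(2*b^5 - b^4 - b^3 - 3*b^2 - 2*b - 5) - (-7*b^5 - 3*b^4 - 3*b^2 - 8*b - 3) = 9*b^5 + 2*b^4 - b^3 + 6*b - 2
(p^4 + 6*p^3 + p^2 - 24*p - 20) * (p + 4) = p^5 + 10*p^4 + 25*p^3 - 20*p^2 - 116*p - 80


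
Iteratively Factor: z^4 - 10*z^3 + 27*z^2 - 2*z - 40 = (z - 4)*(z^3 - 6*z^2 + 3*z + 10) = (z - 5)*(z - 4)*(z^2 - z - 2) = (z - 5)*(z - 4)*(z + 1)*(z - 2)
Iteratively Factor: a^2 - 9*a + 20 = (a - 5)*(a - 4)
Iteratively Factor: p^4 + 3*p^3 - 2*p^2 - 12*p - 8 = (p - 2)*(p^3 + 5*p^2 + 8*p + 4) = (p - 2)*(p + 2)*(p^2 + 3*p + 2) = (p - 2)*(p + 2)^2*(p + 1)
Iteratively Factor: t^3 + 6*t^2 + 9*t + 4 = (t + 1)*(t^2 + 5*t + 4) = (t + 1)^2*(t + 4)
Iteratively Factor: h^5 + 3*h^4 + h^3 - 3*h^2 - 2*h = (h)*(h^4 + 3*h^3 + h^2 - 3*h - 2) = h*(h + 1)*(h^3 + 2*h^2 - h - 2) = h*(h + 1)^2*(h^2 + h - 2) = h*(h + 1)^2*(h + 2)*(h - 1)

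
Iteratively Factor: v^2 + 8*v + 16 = (v + 4)*(v + 4)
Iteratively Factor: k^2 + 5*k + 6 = (k + 2)*(k + 3)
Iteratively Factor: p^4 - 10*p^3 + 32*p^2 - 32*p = (p - 4)*(p^3 - 6*p^2 + 8*p) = (p - 4)*(p - 2)*(p^2 - 4*p) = p*(p - 4)*(p - 2)*(p - 4)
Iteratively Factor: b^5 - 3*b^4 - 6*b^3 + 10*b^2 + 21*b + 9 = (b + 1)*(b^4 - 4*b^3 - 2*b^2 + 12*b + 9) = (b + 1)^2*(b^3 - 5*b^2 + 3*b + 9) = (b + 1)^3*(b^2 - 6*b + 9) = (b - 3)*(b + 1)^3*(b - 3)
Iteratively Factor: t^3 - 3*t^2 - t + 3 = (t + 1)*(t^2 - 4*t + 3) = (t - 3)*(t + 1)*(t - 1)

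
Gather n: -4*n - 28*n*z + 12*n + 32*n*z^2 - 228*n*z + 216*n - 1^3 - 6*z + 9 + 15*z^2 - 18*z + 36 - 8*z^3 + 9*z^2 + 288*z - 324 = n*(32*z^2 - 256*z + 224) - 8*z^3 + 24*z^2 + 264*z - 280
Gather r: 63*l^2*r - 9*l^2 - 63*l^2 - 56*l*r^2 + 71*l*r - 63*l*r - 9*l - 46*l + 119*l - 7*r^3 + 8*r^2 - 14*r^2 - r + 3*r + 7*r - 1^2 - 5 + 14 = -72*l^2 + 64*l - 7*r^3 + r^2*(-56*l - 6) + r*(63*l^2 + 8*l + 9) + 8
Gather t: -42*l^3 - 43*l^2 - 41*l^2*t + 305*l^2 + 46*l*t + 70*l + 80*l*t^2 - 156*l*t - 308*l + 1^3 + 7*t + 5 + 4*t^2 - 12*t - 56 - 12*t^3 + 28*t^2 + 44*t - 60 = -42*l^3 + 262*l^2 - 238*l - 12*t^3 + t^2*(80*l + 32) + t*(-41*l^2 - 110*l + 39) - 110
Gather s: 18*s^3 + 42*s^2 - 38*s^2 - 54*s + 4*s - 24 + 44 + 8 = 18*s^3 + 4*s^2 - 50*s + 28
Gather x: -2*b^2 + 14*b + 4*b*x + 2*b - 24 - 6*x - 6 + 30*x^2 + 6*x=-2*b^2 + 4*b*x + 16*b + 30*x^2 - 30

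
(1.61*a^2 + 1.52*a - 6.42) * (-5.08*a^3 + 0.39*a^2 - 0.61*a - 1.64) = -8.1788*a^5 - 7.0937*a^4 + 32.2243*a^3 - 6.0714*a^2 + 1.4234*a + 10.5288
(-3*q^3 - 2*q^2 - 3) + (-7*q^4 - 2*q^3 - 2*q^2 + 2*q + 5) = -7*q^4 - 5*q^3 - 4*q^2 + 2*q + 2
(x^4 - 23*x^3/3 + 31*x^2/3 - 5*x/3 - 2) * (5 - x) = -x^5 + 38*x^4/3 - 146*x^3/3 + 160*x^2/3 - 19*x/3 - 10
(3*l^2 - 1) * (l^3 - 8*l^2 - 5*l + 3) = 3*l^5 - 24*l^4 - 16*l^3 + 17*l^2 + 5*l - 3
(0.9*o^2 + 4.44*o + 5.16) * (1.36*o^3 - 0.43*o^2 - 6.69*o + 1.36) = 1.224*o^5 + 5.6514*o^4 - 0.9126*o^3 - 30.6984*o^2 - 28.482*o + 7.0176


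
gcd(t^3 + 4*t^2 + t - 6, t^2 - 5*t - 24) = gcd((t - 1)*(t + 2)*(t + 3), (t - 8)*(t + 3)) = t + 3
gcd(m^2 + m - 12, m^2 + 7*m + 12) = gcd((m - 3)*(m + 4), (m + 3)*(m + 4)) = m + 4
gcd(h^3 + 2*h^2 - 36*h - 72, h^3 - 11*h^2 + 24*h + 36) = h - 6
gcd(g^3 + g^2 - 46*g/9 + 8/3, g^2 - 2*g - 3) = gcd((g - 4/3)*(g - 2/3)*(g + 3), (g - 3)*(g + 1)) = 1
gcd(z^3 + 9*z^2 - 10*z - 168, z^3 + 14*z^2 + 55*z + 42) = z^2 + 13*z + 42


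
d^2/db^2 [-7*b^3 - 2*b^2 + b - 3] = -42*b - 4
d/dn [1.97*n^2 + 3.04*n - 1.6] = 3.94*n + 3.04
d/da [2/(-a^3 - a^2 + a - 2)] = 2*(3*a^2 + 2*a - 1)/(a^3 + a^2 - a + 2)^2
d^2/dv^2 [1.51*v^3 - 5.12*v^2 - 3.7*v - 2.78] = 9.06*v - 10.24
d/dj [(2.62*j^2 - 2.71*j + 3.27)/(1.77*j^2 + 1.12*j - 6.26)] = (7.7311*j^2 - 44.3782*j + 13.3022)/(3.1329*j^4 + 3.9648*j^3 - 20.906*j^2 - 14.0224*j + 39.1876)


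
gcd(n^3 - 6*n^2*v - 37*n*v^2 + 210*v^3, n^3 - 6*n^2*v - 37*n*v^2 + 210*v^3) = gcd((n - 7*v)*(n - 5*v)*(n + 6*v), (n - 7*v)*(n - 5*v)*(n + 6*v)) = n^3 - 6*n^2*v - 37*n*v^2 + 210*v^3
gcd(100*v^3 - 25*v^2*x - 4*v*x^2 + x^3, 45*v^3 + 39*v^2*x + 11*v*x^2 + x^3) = 5*v + x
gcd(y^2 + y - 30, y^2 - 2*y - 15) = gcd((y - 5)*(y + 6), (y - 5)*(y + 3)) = y - 5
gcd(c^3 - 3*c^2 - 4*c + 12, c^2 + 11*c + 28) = 1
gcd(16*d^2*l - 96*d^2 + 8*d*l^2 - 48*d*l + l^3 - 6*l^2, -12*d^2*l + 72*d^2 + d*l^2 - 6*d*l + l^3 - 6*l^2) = 4*d*l - 24*d + l^2 - 6*l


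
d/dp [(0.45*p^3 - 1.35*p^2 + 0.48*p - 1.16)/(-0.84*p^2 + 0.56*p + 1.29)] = (-0.378*p^4 + 0.504*p^3 + 1.3887*p^2 - 5.4318*p + 1.2688)/(0.7056*p^4 - 0.9408*p^3 - 1.8536*p^2 + 1.4448*p + 1.6641)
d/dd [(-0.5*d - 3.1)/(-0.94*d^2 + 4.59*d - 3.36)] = (-0.47*d^2 - 5.828*d + 15.909)/(0.8836*d^4 - 8.6292*d^3 + 27.3849*d^2 - 30.8448*d + 11.2896)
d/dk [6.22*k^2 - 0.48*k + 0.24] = 12.44*k - 0.48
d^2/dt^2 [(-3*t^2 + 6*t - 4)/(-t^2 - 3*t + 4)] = 2*(-15*t^3 + 48*t^2 - 36*t + 28)/(t^6 + 9*t^5 + 15*t^4 - 45*t^3 - 60*t^2 + 144*t - 64)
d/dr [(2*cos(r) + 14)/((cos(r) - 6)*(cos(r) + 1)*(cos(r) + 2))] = 4*(cos(r)^3 + 9*cos(r)^2 - 21*cos(r) - 50)*sin(r)/((cos(r) - 6)^2*(cos(r) + 1)^2*(cos(r) + 2)^2)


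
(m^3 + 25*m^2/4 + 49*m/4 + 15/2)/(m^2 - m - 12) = (4*m^2 + 13*m + 10)/(4*(m - 4))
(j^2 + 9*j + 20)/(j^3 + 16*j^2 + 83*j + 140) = 1/(j + 7)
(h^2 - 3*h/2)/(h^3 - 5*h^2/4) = 2*(2*h - 3)/(h*(4*h - 5))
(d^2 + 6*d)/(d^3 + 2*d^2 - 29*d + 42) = d*(d + 6)/(d^3 + 2*d^2 - 29*d + 42)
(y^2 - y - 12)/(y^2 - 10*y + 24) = (y + 3)/(y - 6)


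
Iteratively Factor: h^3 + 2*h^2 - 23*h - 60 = (h + 3)*(h^2 - h - 20) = (h - 5)*(h + 3)*(h + 4)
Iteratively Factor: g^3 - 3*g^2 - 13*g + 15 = (g - 1)*(g^2 - 2*g - 15) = (g - 1)*(g + 3)*(g - 5)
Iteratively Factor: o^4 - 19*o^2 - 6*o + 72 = (o + 3)*(o^3 - 3*o^2 - 10*o + 24) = (o - 2)*(o + 3)*(o^2 - o - 12) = (o - 4)*(o - 2)*(o + 3)*(o + 3)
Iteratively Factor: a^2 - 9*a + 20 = (a - 5)*(a - 4)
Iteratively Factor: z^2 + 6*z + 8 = (z + 4)*(z + 2)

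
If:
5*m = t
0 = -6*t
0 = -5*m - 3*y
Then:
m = 0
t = 0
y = 0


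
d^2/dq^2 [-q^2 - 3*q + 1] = -2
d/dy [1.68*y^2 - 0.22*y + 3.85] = 3.36*y - 0.22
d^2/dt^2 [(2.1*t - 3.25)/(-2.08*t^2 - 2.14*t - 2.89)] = (-(2.1*t - 3.25)*(4.16*t + 2.14)*(8.32*t + 4.28) + (26.208*t - 4.532)*(2.08*t^2 + 2.14*t + 2.89))/(2.08*t^2 + 2.14*t + 2.89)^3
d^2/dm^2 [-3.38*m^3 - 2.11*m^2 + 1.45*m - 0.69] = -20.28*m - 4.22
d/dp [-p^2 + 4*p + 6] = 4 - 2*p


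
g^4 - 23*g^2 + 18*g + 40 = (g - 4)*(g - 2)*(g + 1)*(g + 5)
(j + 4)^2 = j^2 + 8*j + 16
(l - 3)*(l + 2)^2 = l^3 + l^2 - 8*l - 12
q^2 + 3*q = q*(q + 3)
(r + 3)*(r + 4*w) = r^2 + 4*r*w + 3*r + 12*w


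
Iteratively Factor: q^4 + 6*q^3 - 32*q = (q)*(q^3 + 6*q^2 - 32) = q*(q + 4)*(q^2 + 2*q - 8) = q*(q + 4)^2*(q - 2)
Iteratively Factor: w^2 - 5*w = (w)*(w - 5)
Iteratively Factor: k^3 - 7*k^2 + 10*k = (k - 2)*(k^2 - 5*k) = (k - 5)*(k - 2)*(k)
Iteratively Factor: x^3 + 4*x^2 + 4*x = (x)*(x^2 + 4*x + 4) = x*(x + 2)*(x + 2)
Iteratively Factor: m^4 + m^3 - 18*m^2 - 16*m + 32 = (m + 4)*(m^3 - 3*m^2 - 6*m + 8) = (m - 1)*(m + 4)*(m^2 - 2*m - 8) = (m - 4)*(m - 1)*(m + 4)*(m + 2)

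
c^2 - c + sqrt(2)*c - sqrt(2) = (c - 1)*(c + sqrt(2))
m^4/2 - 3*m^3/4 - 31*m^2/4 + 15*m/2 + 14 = (m/2 + 1/2)*(m - 4)*(m - 2)*(m + 7/2)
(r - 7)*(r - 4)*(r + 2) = r^3 - 9*r^2 + 6*r + 56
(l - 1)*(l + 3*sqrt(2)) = l^2 - l + 3*sqrt(2)*l - 3*sqrt(2)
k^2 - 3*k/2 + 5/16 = (k - 5/4)*(k - 1/4)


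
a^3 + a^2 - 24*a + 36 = (a - 3)*(a - 2)*(a + 6)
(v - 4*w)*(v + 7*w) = v^2 + 3*v*w - 28*w^2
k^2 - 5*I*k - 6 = (k - 3*I)*(k - 2*I)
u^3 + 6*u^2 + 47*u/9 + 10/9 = (u + 1/3)*(u + 2/3)*(u + 5)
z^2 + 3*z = z*(z + 3)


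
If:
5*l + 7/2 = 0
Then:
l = -7/10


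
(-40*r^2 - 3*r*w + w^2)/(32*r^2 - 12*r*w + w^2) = (-5*r - w)/(4*r - w)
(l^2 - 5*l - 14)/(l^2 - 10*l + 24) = (l^2 - 5*l - 14)/(l^2 - 10*l + 24)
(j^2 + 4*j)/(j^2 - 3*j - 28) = j/(j - 7)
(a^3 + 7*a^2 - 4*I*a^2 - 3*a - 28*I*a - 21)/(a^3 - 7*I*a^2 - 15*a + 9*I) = (a + 7)/(a - 3*I)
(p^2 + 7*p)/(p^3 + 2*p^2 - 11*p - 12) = p*(p + 7)/(p^3 + 2*p^2 - 11*p - 12)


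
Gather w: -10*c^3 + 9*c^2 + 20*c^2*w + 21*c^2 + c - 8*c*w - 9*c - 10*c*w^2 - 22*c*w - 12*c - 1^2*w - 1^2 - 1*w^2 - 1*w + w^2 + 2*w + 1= -10*c^3 + 30*c^2 - 10*c*w^2 - 20*c + w*(20*c^2 - 30*c)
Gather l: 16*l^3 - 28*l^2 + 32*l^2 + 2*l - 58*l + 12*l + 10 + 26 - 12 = 16*l^3 + 4*l^2 - 44*l + 24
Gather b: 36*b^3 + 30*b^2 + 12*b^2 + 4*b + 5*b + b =36*b^3 + 42*b^2 + 10*b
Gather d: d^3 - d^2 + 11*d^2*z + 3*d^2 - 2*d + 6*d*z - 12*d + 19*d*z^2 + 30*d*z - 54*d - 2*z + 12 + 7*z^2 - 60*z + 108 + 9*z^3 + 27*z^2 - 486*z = d^3 + d^2*(11*z + 2) + d*(19*z^2 + 36*z - 68) + 9*z^3 + 34*z^2 - 548*z + 120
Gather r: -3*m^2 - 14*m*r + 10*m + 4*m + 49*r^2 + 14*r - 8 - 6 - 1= -3*m^2 + 14*m + 49*r^2 + r*(14 - 14*m) - 15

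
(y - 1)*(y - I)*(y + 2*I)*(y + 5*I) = y^4 - y^3 + 6*I*y^3 - 3*y^2 - 6*I*y^2 + 3*y + 10*I*y - 10*I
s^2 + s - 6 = (s - 2)*(s + 3)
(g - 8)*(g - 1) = g^2 - 9*g + 8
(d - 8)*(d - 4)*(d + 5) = d^3 - 7*d^2 - 28*d + 160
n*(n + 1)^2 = n^3 + 2*n^2 + n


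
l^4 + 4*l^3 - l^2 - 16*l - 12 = (l - 2)*(l + 1)*(l + 2)*(l + 3)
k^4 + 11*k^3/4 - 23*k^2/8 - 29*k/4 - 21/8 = (k - 7/4)*(k + 1/2)*(k + 1)*(k + 3)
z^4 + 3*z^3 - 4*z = z*(z - 1)*(z + 2)^2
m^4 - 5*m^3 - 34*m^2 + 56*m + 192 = (m - 8)*(m - 3)*(m + 2)*(m + 4)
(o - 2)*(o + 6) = o^2 + 4*o - 12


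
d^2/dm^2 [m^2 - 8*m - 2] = 2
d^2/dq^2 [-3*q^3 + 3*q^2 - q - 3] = 6 - 18*q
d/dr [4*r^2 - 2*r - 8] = 8*r - 2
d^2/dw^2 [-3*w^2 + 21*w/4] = -6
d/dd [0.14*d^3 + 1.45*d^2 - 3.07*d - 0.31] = 0.42*d^2 + 2.9*d - 3.07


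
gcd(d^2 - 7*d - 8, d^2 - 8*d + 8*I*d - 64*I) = d - 8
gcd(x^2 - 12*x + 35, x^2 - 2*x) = 1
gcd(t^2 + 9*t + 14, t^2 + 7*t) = t + 7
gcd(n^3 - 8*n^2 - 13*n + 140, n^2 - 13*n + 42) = n - 7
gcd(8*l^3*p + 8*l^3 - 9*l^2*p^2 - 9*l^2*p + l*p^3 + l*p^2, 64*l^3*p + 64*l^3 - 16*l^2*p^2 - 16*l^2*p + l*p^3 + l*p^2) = -8*l^2*p - 8*l^2 + l*p^2 + l*p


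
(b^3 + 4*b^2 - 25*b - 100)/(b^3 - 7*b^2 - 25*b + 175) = (b + 4)/(b - 7)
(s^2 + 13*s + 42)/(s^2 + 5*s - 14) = (s + 6)/(s - 2)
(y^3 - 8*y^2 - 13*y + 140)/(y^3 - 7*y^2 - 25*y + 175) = (y + 4)/(y + 5)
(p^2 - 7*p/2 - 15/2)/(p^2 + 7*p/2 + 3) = (p - 5)/(p + 2)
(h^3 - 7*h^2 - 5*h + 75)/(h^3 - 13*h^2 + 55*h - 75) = (h + 3)/(h - 3)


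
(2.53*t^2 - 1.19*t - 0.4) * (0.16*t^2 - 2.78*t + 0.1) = 0.4048*t^4 - 7.2238*t^3 + 3.4972*t^2 + 0.993*t - 0.04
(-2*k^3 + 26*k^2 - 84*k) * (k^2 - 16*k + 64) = -2*k^5 + 58*k^4 - 628*k^3 + 3008*k^2 - 5376*k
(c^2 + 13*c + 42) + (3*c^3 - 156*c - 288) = 3*c^3 + c^2 - 143*c - 246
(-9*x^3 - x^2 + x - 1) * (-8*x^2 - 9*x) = 72*x^5 + 89*x^4 + x^3 - x^2 + 9*x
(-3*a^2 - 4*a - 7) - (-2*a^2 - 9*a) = -a^2 + 5*a - 7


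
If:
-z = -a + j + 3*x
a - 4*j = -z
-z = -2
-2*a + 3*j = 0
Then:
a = 6/5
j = 4/5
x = -8/15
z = 2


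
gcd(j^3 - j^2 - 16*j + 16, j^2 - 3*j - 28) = j + 4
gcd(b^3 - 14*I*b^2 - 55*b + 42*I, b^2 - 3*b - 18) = 1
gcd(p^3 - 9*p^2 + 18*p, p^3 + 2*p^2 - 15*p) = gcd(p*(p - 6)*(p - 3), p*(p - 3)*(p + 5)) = p^2 - 3*p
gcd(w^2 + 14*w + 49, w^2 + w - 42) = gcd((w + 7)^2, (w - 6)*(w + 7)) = w + 7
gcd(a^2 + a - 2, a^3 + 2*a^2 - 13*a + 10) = a - 1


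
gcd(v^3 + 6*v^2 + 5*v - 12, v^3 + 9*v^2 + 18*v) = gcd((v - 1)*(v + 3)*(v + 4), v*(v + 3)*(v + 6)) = v + 3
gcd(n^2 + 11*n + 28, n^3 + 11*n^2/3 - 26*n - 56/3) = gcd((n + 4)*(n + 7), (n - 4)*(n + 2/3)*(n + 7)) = n + 7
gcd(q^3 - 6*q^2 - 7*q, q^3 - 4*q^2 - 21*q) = q^2 - 7*q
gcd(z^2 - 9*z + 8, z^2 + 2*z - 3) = z - 1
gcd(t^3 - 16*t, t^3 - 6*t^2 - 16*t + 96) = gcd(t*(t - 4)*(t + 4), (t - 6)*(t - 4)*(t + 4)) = t^2 - 16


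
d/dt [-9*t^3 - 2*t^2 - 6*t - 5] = -27*t^2 - 4*t - 6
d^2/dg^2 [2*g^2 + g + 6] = 4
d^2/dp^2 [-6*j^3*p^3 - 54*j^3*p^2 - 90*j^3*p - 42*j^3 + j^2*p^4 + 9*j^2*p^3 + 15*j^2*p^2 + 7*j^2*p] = j^2*(-36*j*p - 108*j + 12*p^2 + 54*p + 30)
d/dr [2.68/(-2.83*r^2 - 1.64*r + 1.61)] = (15.1688*r + 4.3952)/(2.83*r^2 + 1.64*r - 1.61)^2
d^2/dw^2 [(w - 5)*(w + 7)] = 2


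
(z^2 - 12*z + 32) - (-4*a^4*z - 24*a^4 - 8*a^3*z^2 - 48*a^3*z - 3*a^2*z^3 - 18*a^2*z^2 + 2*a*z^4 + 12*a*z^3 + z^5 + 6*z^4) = 4*a^4*z + 24*a^4 + 8*a^3*z^2 + 48*a^3*z + 3*a^2*z^3 + 18*a^2*z^2 - 2*a*z^4 - 12*a*z^3 - z^5 - 6*z^4 + z^2 - 12*z + 32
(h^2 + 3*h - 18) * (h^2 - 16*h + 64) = h^4 - 13*h^3 - 2*h^2 + 480*h - 1152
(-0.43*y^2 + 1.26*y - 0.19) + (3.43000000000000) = -0.43*y^2 + 1.26*y + 3.24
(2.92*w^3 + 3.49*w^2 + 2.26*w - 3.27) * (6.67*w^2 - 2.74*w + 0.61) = 19.4764*w^5 + 15.2775*w^4 + 7.29279999999999*w^3 - 25.8744*w^2 + 10.3384*w - 1.9947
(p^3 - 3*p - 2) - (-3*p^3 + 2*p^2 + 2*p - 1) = 4*p^3 - 2*p^2 - 5*p - 1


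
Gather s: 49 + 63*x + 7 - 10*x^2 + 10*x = -10*x^2 + 73*x + 56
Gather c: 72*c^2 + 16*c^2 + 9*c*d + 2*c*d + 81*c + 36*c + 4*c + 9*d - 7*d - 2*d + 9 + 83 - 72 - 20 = 88*c^2 + c*(11*d + 121)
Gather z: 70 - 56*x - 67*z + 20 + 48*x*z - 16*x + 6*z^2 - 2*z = -72*x + 6*z^2 + z*(48*x - 69) + 90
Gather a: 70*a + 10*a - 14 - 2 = 80*a - 16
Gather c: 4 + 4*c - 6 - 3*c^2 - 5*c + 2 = -3*c^2 - c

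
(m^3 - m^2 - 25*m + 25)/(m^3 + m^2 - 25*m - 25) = (m - 1)/(m + 1)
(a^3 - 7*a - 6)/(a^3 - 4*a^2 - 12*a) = (a^2 - 2*a - 3)/(a*(a - 6))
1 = 1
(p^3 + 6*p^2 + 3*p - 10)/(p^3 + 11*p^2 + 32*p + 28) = (p^2 + 4*p - 5)/(p^2 + 9*p + 14)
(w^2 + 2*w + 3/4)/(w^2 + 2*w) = (w^2 + 2*w + 3/4)/(w*(w + 2))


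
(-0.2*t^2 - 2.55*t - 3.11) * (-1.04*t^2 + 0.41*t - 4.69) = 0.208*t^4 + 2.57*t^3 + 3.1269*t^2 + 10.6844*t + 14.5859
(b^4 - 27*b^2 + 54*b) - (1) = b^4 - 27*b^2 + 54*b - 1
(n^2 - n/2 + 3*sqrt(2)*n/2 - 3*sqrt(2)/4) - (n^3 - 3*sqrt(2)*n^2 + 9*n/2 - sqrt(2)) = -n^3 + n^2 + 3*sqrt(2)*n^2 - 5*n + 3*sqrt(2)*n/2 + sqrt(2)/4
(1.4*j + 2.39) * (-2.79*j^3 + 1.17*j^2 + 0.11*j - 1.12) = -3.906*j^4 - 5.0301*j^3 + 2.9503*j^2 - 1.3051*j - 2.6768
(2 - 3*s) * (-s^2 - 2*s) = 3*s^3 + 4*s^2 - 4*s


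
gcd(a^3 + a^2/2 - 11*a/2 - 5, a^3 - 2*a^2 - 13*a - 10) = a^2 + 3*a + 2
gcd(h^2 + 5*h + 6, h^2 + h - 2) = h + 2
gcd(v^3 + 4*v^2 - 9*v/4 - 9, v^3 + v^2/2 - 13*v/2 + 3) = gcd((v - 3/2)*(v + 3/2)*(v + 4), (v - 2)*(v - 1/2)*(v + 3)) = 1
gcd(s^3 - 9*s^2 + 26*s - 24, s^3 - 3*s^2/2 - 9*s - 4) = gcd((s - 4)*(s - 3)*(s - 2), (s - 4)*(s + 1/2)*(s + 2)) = s - 4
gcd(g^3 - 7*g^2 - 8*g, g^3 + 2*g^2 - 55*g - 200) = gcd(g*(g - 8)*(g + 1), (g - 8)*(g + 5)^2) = g - 8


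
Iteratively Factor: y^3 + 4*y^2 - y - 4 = (y + 4)*(y^2 - 1) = (y - 1)*(y + 4)*(y + 1)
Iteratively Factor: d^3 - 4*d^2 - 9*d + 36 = (d - 3)*(d^2 - d - 12) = (d - 3)*(d + 3)*(d - 4)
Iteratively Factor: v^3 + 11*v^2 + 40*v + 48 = (v + 4)*(v^2 + 7*v + 12) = (v + 4)^2*(v + 3)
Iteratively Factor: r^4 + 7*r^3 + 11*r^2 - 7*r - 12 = (r + 4)*(r^3 + 3*r^2 - r - 3) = (r + 1)*(r + 4)*(r^2 + 2*r - 3) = (r + 1)*(r + 3)*(r + 4)*(r - 1)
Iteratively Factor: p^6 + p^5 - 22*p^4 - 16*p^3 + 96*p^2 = (p - 4)*(p^5 + 5*p^4 - 2*p^3 - 24*p^2) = p*(p - 4)*(p^4 + 5*p^3 - 2*p^2 - 24*p) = p^2*(p - 4)*(p^3 + 5*p^2 - 2*p - 24) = p^2*(p - 4)*(p + 3)*(p^2 + 2*p - 8) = p^2*(p - 4)*(p - 2)*(p + 3)*(p + 4)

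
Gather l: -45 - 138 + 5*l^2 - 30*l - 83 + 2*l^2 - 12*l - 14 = 7*l^2 - 42*l - 280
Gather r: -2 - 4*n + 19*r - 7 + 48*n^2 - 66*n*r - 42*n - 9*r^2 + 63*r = 48*n^2 - 46*n - 9*r^2 + r*(82 - 66*n) - 9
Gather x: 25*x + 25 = 25*x + 25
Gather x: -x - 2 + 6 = 4 - x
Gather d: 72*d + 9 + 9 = 72*d + 18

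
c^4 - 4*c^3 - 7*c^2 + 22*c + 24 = (c - 4)*(c - 3)*(c + 1)*(c + 2)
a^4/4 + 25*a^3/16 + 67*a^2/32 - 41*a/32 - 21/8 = (a/4 + 1)*(a - 1)*(a + 3/2)*(a + 7/4)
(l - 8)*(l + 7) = l^2 - l - 56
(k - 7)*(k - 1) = k^2 - 8*k + 7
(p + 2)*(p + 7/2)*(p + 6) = p^3 + 23*p^2/2 + 40*p + 42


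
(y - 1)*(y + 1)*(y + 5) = y^3 + 5*y^2 - y - 5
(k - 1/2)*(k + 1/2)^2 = k^3 + k^2/2 - k/4 - 1/8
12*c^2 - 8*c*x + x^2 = (-6*c + x)*(-2*c + x)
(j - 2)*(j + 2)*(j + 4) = j^3 + 4*j^2 - 4*j - 16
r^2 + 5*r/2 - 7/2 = (r - 1)*(r + 7/2)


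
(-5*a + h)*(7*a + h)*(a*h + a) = -35*a^3*h - 35*a^3 + 2*a^2*h^2 + 2*a^2*h + a*h^3 + a*h^2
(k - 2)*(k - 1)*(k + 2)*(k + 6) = k^4 + 5*k^3 - 10*k^2 - 20*k + 24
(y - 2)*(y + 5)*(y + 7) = y^3 + 10*y^2 + 11*y - 70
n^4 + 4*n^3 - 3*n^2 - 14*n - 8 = (n - 2)*(n + 1)^2*(n + 4)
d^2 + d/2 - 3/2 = (d - 1)*(d + 3/2)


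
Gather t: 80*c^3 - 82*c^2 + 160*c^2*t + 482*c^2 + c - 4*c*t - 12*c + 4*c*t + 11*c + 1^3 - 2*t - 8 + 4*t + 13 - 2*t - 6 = 80*c^3 + 160*c^2*t + 400*c^2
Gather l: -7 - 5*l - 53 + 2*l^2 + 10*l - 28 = 2*l^2 + 5*l - 88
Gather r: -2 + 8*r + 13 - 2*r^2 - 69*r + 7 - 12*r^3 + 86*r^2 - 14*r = -12*r^3 + 84*r^2 - 75*r + 18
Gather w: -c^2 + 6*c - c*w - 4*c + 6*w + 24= -c^2 + 2*c + w*(6 - c) + 24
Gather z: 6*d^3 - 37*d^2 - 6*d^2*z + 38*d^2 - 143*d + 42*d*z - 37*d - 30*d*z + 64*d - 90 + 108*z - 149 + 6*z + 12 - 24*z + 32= 6*d^3 + d^2 - 116*d + z*(-6*d^2 + 12*d + 90) - 195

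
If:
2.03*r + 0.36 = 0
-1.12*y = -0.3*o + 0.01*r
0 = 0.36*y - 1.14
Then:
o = 11.82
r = -0.18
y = 3.17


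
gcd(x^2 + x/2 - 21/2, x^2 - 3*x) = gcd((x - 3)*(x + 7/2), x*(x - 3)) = x - 3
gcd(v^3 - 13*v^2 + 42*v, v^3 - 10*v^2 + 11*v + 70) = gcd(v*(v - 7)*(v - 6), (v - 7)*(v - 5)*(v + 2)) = v - 7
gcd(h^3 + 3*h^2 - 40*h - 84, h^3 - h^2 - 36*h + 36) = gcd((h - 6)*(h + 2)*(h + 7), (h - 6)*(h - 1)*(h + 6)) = h - 6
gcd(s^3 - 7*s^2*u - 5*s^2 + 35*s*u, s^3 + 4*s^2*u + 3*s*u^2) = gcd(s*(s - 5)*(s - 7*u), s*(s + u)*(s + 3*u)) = s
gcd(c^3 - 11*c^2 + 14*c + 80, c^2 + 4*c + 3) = 1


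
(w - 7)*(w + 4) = w^2 - 3*w - 28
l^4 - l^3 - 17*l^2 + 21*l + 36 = (l - 3)^2*(l + 1)*(l + 4)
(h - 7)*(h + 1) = h^2 - 6*h - 7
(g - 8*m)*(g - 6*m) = g^2 - 14*g*m + 48*m^2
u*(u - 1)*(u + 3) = u^3 + 2*u^2 - 3*u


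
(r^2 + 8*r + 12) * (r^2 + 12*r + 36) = r^4 + 20*r^3 + 144*r^2 + 432*r + 432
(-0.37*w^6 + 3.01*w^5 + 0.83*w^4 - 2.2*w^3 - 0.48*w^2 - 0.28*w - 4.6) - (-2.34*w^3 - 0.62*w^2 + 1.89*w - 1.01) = -0.37*w^6 + 3.01*w^5 + 0.83*w^4 + 0.14*w^3 + 0.14*w^2 - 2.17*w - 3.59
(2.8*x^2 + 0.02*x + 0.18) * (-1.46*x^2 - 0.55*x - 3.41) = -4.088*x^4 - 1.5692*x^3 - 9.8218*x^2 - 0.1672*x - 0.6138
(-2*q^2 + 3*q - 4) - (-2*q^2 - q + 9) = 4*q - 13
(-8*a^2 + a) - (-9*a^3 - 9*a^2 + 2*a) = 9*a^3 + a^2 - a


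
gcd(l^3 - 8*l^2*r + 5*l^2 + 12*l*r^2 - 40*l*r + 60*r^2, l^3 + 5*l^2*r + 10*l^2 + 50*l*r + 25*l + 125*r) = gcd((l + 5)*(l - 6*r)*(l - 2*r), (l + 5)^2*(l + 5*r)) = l + 5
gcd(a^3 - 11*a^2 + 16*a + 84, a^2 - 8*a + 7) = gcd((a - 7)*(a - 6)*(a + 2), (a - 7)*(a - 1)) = a - 7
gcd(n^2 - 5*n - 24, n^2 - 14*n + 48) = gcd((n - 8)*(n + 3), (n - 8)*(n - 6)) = n - 8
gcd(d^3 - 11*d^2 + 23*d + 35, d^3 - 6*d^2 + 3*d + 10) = d^2 - 4*d - 5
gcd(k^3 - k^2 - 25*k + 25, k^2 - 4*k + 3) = k - 1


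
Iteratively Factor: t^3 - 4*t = (t + 2)*(t^2 - 2*t) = (t - 2)*(t + 2)*(t)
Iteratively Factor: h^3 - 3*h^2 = (h)*(h^2 - 3*h) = h^2*(h - 3)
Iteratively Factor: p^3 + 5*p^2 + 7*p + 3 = (p + 3)*(p^2 + 2*p + 1) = (p + 1)*(p + 3)*(p + 1)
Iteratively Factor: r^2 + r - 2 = (r + 2)*(r - 1)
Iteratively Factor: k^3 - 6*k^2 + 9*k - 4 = (k - 1)*(k^2 - 5*k + 4) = (k - 1)^2*(k - 4)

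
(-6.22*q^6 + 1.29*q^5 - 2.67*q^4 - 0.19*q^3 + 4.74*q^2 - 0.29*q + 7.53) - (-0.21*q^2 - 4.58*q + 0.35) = -6.22*q^6 + 1.29*q^5 - 2.67*q^4 - 0.19*q^3 + 4.95*q^2 + 4.29*q + 7.18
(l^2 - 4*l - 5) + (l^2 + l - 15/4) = 2*l^2 - 3*l - 35/4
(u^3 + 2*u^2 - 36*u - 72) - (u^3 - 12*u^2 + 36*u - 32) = 14*u^2 - 72*u - 40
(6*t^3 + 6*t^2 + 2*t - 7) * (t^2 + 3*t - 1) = 6*t^5 + 24*t^4 + 14*t^3 - 7*t^2 - 23*t + 7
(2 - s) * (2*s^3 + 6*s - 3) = -2*s^4 + 4*s^3 - 6*s^2 + 15*s - 6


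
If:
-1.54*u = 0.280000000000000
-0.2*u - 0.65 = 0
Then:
No Solution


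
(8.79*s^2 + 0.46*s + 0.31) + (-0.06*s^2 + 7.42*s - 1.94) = 8.73*s^2 + 7.88*s - 1.63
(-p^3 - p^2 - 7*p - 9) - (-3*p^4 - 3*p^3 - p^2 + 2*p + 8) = 3*p^4 + 2*p^3 - 9*p - 17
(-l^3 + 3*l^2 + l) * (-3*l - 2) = 3*l^4 - 7*l^3 - 9*l^2 - 2*l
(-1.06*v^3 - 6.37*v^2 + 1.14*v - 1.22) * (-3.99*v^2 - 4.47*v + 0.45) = 4.2294*v^5 + 30.1545*v^4 + 23.4483*v^3 - 3.0945*v^2 + 5.9664*v - 0.549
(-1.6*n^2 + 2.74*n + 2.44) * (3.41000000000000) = -5.456*n^2 + 9.3434*n + 8.3204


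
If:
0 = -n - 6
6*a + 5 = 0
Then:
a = -5/6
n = -6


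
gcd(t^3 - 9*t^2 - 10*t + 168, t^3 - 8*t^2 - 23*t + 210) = t^2 - 13*t + 42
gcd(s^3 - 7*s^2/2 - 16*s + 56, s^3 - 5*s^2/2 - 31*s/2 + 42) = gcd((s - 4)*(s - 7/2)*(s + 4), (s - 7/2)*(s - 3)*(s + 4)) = s^2 + s/2 - 14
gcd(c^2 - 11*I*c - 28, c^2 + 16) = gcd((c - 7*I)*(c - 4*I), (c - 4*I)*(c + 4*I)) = c - 4*I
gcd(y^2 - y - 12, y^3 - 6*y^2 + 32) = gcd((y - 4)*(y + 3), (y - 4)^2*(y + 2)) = y - 4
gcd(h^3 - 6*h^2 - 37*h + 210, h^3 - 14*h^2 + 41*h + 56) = h - 7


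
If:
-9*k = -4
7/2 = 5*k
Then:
No Solution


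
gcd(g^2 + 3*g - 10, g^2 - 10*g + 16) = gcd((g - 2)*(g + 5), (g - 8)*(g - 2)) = g - 2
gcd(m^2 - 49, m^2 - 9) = 1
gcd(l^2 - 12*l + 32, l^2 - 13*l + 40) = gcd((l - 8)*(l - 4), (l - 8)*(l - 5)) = l - 8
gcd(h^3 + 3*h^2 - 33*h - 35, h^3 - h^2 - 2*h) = h + 1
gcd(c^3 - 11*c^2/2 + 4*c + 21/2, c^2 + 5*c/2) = 1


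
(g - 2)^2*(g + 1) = g^3 - 3*g^2 + 4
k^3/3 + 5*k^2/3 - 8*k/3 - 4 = (k/3 + 1/3)*(k - 2)*(k + 6)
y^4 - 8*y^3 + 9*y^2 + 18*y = y*(y - 6)*(y - 3)*(y + 1)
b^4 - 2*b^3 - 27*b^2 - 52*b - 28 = (b - 7)*(b + 1)*(b + 2)^2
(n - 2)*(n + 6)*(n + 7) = n^3 + 11*n^2 + 16*n - 84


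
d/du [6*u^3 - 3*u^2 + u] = 18*u^2 - 6*u + 1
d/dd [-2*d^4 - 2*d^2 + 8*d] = -8*d^3 - 4*d + 8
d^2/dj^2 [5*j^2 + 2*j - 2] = 10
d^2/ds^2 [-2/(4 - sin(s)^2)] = 4*(-2*sin(s)^4 - 5*sin(s)^2 + 4)/(sin(s)^2 - 4)^3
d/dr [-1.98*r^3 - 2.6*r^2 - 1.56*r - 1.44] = -5.94*r^2 - 5.2*r - 1.56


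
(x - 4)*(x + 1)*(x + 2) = x^3 - x^2 - 10*x - 8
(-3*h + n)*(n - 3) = -3*h*n + 9*h + n^2 - 3*n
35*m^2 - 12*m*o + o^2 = (-7*m + o)*(-5*m + o)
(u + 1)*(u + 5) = u^2 + 6*u + 5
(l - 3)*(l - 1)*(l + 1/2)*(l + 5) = l^4 + 3*l^3/2 - 33*l^2/2 + 13*l/2 + 15/2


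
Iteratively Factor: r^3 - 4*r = (r + 2)*(r^2 - 2*r) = r*(r + 2)*(r - 2)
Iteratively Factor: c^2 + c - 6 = (c + 3)*(c - 2)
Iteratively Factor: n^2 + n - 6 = (n + 3)*(n - 2)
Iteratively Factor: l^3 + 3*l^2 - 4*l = (l + 4)*(l^2 - l) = l*(l + 4)*(l - 1)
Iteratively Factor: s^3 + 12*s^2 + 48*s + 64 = (s + 4)*(s^2 + 8*s + 16) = (s + 4)^2*(s + 4)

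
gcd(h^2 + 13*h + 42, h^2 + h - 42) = h + 7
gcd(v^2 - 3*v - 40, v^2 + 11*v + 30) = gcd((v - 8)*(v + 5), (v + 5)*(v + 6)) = v + 5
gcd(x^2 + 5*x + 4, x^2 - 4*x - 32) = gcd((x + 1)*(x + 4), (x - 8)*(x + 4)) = x + 4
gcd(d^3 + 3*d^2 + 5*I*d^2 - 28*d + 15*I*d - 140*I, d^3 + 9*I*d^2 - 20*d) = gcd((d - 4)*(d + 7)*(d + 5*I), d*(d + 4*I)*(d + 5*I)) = d + 5*I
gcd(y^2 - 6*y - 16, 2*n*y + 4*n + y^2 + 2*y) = y + 2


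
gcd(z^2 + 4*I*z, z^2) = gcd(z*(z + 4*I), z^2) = z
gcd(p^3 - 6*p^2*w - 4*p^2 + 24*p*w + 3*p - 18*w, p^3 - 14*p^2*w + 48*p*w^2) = p - 6*w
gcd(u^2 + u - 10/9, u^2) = 1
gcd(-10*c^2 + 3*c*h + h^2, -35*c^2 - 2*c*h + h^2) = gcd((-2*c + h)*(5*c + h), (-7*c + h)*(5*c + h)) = 5*c + h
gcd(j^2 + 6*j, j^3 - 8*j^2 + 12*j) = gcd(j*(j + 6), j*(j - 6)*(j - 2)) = j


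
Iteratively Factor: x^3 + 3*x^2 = (x)*(x^2 + 3*x) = x^2*(x + 3)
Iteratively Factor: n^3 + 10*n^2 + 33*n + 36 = (n + 3)*(n^2 + 7*n + 12) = (n + 3)*(n + 4)*(n + 3)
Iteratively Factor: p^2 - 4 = (p + 2)*(p - 2)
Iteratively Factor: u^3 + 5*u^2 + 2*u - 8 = (u - 1)*(u^2 + 6*u + 8) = (u - 1)*(u + 2)*(u + 4)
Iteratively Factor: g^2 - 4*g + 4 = (g - 2)*(g - 2)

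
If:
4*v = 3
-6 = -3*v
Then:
No Solution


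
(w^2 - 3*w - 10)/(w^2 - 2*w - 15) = (w + 2)/(w + 3)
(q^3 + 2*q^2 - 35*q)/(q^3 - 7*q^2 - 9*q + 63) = q*(q^2 + 2*q - 35)/(q^3 - 7*q^2 - 9*q + 63)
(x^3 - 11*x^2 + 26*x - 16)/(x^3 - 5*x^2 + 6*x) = (x^2 - 9*x + 8)/(x*(x - 3))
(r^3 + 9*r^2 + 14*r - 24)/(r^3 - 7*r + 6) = (r^2 + 10*r + 24)/(r^2 + r - 6)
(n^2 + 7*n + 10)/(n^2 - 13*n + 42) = (n^2 + 7*n + 10)/(n^2 - 13*n + 42)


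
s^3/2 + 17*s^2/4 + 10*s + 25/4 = (s/2 + 1/2)*(s + 5/2)*(s + 5)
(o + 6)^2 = o^2 + 12*o + 36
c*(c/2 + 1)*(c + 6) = c^3/2 + 4*c^2 + 6*c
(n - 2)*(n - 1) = n^2 - 3*n + 2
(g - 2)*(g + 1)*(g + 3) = g^3 + 2*g^2 - 5*g - 6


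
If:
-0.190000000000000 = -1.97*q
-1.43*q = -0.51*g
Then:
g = 0.27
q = 0.10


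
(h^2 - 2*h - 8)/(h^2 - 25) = (h^2 - 2*h - 8)/(h^2 - 25)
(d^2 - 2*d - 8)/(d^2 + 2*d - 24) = (d + 2)/(d + 6)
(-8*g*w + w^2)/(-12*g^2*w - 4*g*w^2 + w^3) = (8*g - w)/(12*g^2 + 4*g*w - w^2)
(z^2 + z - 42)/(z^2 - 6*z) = (z + 7)/z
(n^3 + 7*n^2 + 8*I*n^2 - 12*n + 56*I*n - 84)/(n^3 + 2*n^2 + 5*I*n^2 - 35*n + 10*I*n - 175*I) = (n^2 + 8*I*n - 12)/(n^2 + 5*n*(-1 + I) - 25*I)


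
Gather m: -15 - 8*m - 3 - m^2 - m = -m^2 - 9*m - 18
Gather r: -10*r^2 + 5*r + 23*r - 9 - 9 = -10*r^2 + 28*r - 18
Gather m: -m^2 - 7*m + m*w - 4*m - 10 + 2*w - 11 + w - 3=-m^2 + m*(w - 11) + 3*w - 24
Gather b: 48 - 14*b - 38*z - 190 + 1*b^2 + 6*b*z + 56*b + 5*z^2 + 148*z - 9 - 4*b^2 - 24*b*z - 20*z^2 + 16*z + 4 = -3*b^2 + b*(42 - 18*z) - 15*z^2 + 126*z - 147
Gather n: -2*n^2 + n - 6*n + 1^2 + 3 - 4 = -2*n^2 - 5*n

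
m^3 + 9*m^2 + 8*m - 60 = (m - 2)*(m + 5)*(m + 6)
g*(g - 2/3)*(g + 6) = g^3 + 16*g^2/3 - 4*g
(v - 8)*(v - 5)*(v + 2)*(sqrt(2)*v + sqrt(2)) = sqrt(2)*v^4 - 10*sqrt(2)*v^3 + 3*sqrt(2)*v^2 + 94*sqrt(2)*v + 80*sqrt(2)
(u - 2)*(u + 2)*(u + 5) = u^3 + 5*u^2 - 4*u - 20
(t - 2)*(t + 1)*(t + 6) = t^3 + 5*t^2 - 8*t - 12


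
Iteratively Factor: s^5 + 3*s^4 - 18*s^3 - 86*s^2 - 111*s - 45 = (s + 1)*(s^4 + 2*s^3 - 20*s^2 - 66*s - 45) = (s - 5)*(s + 1)*(s^3 + 7*s^2 + 15*s + 9) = (s - 5)*(s + 1)*(s + 3)*(s^2 + 4*s + 3) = (s - 5)*(s + 1)*(s + 3)^2*(s + 1)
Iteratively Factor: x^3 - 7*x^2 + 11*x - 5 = (x - 1)*(x^2 - 6*x + 5) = (x - 5)*(x - 1)*(x - 1)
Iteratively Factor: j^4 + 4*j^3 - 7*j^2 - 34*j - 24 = (j + 2)*(j^3 + 2*j^2 - 11*j - 12) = (j + 1)*(j + 2)*(j^2 + j - 12) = (j - 3)*(j + 1)*(j + 2)*(j + 4)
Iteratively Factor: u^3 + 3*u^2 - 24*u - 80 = (u - 5)*(u^2 + 8*u + 16) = (u - 5)*(u + 4)*(u + 4)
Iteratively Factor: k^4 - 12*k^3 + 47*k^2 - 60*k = (k - 5)*(k^3 - 7*k^2 + 12*k) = (k - 5)*(k - 4)*(k^2 - 3*k) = k*(k - 5)*(k - 4)*(k - 3)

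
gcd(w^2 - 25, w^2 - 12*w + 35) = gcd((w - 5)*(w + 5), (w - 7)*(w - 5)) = w - 5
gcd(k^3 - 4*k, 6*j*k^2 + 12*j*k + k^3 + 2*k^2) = k^2 + 2*k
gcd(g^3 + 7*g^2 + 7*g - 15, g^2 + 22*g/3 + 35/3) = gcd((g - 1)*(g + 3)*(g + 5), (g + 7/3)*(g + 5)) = g + 5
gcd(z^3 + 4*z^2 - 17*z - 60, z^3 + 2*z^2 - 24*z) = z - 4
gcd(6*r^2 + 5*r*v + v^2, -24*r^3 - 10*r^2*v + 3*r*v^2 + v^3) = 2*r + v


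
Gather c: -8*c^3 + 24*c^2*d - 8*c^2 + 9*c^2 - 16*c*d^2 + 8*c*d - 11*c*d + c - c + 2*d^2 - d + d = -8*c^3 + c^2*(24*d + 1) + c*(-16*d^2 - 3*d) + 2*d^2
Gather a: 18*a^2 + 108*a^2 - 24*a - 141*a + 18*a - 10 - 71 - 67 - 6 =126*a^2 - 147*a - 154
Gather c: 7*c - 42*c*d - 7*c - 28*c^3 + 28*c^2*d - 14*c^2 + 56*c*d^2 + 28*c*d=-28*c^3 + c^2*(28*d - 14) + c*(56*d^2 - 14*d)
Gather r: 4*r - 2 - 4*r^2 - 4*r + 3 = 1 - 4*r^2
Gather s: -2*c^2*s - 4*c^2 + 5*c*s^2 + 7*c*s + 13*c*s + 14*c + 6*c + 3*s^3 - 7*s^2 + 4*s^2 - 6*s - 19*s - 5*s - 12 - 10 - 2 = -4*c^2 + 20*c + 3*s^3 + s^2*(5*c - 3) + s*(-2*c^2 + 20*c - 30) - 24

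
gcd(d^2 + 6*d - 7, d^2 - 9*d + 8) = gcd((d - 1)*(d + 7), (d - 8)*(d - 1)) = d - 1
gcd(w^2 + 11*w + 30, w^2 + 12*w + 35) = w + 5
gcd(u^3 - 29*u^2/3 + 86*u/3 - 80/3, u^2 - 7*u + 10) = u^2 - 7*u + 10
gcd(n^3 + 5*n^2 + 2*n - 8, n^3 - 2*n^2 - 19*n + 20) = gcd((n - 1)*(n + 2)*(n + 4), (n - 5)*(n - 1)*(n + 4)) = n^2 + 3*n - 4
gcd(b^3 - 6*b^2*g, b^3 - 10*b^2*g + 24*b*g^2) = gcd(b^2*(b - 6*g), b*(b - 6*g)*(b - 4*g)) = b^2 - 6*b*g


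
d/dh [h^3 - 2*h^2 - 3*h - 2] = 3*h^2 - 4*h - 3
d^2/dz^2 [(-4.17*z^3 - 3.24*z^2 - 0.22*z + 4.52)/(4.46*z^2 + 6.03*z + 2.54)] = (-43.2515300000002*z^3 + 376.472964*z^2 + 582.894312*z + 191.22656)/(88.716536*z^6 + 359.839044*z^5 + 638.082834*z^4 + 629.117739*z^3 + 363.392466*z^2 + 116.709444*z + 16.387064)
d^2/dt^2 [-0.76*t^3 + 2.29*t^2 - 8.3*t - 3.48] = 4.58 - 4.56*t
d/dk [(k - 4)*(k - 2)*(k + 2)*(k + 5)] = 4*k^3 + 3*k^2 - 48*k - 4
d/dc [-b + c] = 1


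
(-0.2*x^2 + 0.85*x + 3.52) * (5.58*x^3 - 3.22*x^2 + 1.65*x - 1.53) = -1.116*x^5 + 5.387*x^4 + 16.5746*x^3 - 9.6259*x^2 + 4.5075*x - 5.3856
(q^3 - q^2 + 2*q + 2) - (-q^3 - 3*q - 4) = 2*q^3 - q^2 + 5*q + 6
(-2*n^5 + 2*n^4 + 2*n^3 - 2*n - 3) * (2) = -4*n^5 + 4*n^4 + 4*n^3 - 4*n - 6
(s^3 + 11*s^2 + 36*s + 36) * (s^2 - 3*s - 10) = s^5 + 8*s^4 - 7*s^3 - 182*s^2 - 468*s - 360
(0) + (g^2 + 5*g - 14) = g^2 + 5*g - 14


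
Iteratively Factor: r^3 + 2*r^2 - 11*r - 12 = (r - 3)*(r^2 + 5*r + 4) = (r - 3)*(r + 4)*(r + 1)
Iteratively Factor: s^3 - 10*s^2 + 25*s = (s - 5)*(s^2 - 5*s) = s*(s - 5)*(s - 5)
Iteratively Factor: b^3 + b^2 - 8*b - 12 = (b + 2)*(b^2 - b - 6) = (b + 2)^2*(b - 3)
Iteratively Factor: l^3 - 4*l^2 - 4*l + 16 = (l - 4)*(l^2 - 4) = (l - 4)*(l - 2)*(l + 2)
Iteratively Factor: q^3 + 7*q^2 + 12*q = (q + 3)*(q^2 + 4*q) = q*(q + 3)*(q + 4)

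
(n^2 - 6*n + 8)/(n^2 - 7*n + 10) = (n - 4)/(n - 5)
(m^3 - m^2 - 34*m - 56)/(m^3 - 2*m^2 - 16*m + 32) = (m^2 - 5*m - 14)/(m^2 - 6*m + 8)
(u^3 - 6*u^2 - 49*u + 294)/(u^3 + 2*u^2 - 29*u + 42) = (u^2 - 13*u + 42)/(u^2 - 5*u + 6)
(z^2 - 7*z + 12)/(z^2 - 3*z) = (z - 4)/z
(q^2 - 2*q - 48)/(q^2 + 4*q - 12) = (q - 8)/(q - 2)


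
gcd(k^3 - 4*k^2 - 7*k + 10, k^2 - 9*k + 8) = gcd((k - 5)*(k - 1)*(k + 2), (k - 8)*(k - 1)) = k - 1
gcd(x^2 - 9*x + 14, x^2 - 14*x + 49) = x - 7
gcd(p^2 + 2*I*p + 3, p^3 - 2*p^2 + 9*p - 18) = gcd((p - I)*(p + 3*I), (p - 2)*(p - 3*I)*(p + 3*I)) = p + 3*I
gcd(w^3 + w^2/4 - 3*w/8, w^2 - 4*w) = w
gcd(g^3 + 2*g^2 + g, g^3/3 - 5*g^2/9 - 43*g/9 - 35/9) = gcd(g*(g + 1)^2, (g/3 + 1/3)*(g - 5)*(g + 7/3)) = g + 1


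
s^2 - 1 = (s - 1)*(s + 1)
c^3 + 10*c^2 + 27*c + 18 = (c + 1)*(c + 3)*(c + 6)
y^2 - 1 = (y - 1)*(y + 1)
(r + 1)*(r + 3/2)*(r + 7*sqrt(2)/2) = r^3 + 5*r^2/2 + 7*sqrt(2)*r^2/2 + 3*r/2 + 35*sqrt(2)*r/4 + 21*sqrt(2)/4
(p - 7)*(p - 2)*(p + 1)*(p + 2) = p^4 - 6*p^3 - 11*p^2 + 24*p + 28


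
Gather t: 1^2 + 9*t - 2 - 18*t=-9*t - 1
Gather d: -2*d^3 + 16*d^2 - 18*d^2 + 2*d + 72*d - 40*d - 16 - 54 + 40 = -2*d^3 - 2*d^2 + 34*d - 30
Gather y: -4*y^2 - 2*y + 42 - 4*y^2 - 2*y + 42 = -8*y^2 - 4*y + 84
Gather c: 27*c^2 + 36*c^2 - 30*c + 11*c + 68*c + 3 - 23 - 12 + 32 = 63*c^2 + 49*c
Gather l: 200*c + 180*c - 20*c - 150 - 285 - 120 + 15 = 360*c - 540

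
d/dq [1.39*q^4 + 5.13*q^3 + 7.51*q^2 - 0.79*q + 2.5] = 5.56*q^3 + 15.39*q^2 + 15.02*q - 0.79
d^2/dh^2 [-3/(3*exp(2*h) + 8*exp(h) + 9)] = 12*((3*exp(h) + 2)*(3*exp(2*h) + 8*exp(h) + 9) - 2*(3*exp(h) + 4)^2*exp(h))*exp(h)/(3*exp(2*h) + 8*exp(h) + 9)^3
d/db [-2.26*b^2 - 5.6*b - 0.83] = -4.52*b - 5.6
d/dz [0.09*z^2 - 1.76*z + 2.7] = 0.18*z - 1.76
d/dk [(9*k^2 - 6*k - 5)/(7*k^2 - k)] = (33*k^2 + 70*k - 5)/(k^2*(49*k^2 - 14*k + 1))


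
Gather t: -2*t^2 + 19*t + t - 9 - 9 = -2*t^2 + 20*t - 18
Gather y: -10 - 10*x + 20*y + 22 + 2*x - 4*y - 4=-8*x + 16*y + 8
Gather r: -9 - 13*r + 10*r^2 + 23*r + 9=10*r^2 + 10*r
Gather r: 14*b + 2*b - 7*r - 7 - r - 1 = 16*b - 8*r - 8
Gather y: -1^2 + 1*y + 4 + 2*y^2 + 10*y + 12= 2*y^2 + 11*y + 15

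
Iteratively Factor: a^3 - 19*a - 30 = (a + 2)*(a^2 - 2*a - 15) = (a - 5)*(a + 2)*(a + 3)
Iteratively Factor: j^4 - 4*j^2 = (j + 2)*(j^3 - 2*j^2) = (j - 2)*(j + 2)*(j^2) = j*(j - 2)*(j + 2)*(j)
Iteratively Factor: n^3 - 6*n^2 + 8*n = (n - 2)*(n^2 - 4*n) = n*(n - 2)*(n - 4)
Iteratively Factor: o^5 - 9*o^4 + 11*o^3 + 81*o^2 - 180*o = (o + 3)*(o^4 - 12*o^3 + 47*o^2 - 60*o) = (o - 3)*(o + 3)*(o^3 - 9*o^2 + 20*o) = (o - 4)*(o - 3)*(o + 3)*(o^2 - 5*o) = (o - 5)*(o - 4)*(o - 3)*(o + 3)*(o)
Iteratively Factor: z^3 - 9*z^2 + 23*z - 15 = (z - 5)*(z^2 - 4*z + 3) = (z - 5)*(z - 3)*(z - 1)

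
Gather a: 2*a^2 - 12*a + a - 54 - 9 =2*a^2 - 11*a - 63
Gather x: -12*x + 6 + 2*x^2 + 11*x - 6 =2*x^2 - x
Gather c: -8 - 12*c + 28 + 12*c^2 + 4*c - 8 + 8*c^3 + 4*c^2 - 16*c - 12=8*c^3 + 16*c^2 - 24*c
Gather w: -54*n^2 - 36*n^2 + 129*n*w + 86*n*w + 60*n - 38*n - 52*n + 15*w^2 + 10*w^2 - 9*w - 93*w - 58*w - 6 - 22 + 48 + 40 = -90*n^2 - 30*n + 25*w^2 + w*(215*n - 160) + 60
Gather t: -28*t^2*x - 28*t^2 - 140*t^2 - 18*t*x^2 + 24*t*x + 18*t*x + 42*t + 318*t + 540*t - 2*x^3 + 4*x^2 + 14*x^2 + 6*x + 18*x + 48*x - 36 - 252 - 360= t^2*(-28*x - 168) + t*(-18*x^2 + 42*x + 900) - 2*x^3 + 18*x^2 + 72*x - 648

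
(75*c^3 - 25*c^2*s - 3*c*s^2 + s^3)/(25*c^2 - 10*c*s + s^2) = (-15*c^2 + 2*c*s + s^2)/(-5*c + s)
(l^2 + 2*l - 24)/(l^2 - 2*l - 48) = (l - 4)/(l - 8)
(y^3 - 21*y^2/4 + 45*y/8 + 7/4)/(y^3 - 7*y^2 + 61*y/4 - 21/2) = (4*y + 1)/(2*(2*y - 3))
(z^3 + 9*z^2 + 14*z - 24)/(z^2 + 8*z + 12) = (z^2 + 3*z - 4)/(z + 2)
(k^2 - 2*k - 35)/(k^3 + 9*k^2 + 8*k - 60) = (k - 7)/(k^2 + 4*k - 12)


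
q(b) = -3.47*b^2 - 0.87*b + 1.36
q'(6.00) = -42.51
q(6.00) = -128.78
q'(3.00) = -21.69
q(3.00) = -32.48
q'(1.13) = -8.71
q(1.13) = -4.05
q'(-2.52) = 16.62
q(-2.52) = -18.48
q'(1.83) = -13.57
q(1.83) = -11.85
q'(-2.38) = 15.65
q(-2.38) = -16.22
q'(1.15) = -8.85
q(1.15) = -4.23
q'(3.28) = -23.63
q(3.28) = -38.83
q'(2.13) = -15.65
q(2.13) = -16.24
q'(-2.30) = 15.09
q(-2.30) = -15.00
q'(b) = -6.94*b - 0.87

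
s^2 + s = s*(s + 1)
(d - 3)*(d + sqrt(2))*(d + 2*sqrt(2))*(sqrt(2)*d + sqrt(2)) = sqrt(2)*d^4 - 2*sqrt(2)*d^3 + 6*d^3 - 12*d^2 + sqrt(2)*d^2 - 18*d - 8*sqrt(2)*d - 12*sqrt(2)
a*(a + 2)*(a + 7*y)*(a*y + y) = a^4*y + 7*a^3*y^2 + 3*a^3*y + 21*a^2*y^2 + 2*a^2*y + 14*a*y^2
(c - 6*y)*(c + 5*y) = c^2 - c*y - 30*y^2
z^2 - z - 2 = (z - 2)*(z + 1)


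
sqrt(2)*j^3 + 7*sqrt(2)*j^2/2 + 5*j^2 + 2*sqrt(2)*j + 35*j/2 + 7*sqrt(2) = (j + 7/2)*(j + 2*sqrt(2))*(sqrt(2)*j + 1)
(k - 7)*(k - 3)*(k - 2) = k^3 - 12*k^2 + 41*k - 42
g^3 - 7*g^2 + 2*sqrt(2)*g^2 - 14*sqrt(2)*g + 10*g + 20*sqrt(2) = (g - 5)*(g - 2)*(g + 2*sqrt(2))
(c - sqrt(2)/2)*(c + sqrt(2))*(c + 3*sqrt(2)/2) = c^3 + 2*sqrt(2)*c^2 + c/2 - 3*sqrt(2)/2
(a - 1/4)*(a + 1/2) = a^2 + a/4 - 1/8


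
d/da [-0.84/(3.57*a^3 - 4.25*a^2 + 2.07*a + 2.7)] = (8.9964*a^2 - 7.14*a + 1.7388)/(3.57*a^3 - 4.25*a^2 + 2.07*a + 2.7)^2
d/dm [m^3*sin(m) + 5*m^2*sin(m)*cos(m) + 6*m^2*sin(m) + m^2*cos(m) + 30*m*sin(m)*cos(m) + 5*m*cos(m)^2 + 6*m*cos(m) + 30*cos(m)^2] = m^3*cos(m) + 2*m^2*sin(m) + 6*m^2*cos(m) + 5*m^2*cos(2*m) + 6*m*sin(m) + 2*m*cos(m) + 30*m*cos(2*m) - 15*sin(2*m) + 6*cos(m) + 5*cos(2*m)/2 + 5/2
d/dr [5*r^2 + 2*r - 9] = 10*r + 2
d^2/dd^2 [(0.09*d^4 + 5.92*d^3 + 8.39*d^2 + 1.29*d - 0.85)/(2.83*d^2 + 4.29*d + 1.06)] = (1.441602*d^6 + 6.55597800000004*d^5 + 11.5581060000004*d^4 + 5.87718399999972*d^3 - 29.118186*d^2 - 45.22575*d - 19.065594)/(22.665187*d^6 + 103.074543*d^5 + 181.719111*d^4 + 156.168441*d^3 + 68.064402*d^2 + 14.460732*d + 1.191016)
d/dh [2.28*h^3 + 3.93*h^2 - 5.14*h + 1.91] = 6.84*h^2 + 7.86*h - 5.14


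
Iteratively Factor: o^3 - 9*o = (o - 3)*(o^2 + 3*o) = (o - 3)*(o + 3)*(o)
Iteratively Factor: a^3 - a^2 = (a - 1)*(a^2) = a*(a - 1)*(a)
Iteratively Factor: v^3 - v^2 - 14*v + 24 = (v - 2)*(v^2 + v - 12) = (v - 2)*(v + 4)*(v - 3)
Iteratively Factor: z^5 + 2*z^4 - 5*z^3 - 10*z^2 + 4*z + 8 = (z + 1)*(z^4 + z^3 - 6*z^2 - 4*z + 8) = (z - 2)*(z + 1)*(z^3 + 3*z^2 - 4) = (z - 2)*(z + 1)*(z + 2)*(z^2 + z - 2) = (z - 2)*(z - 1)*(z + 1)*(z + 2)*(z + 2)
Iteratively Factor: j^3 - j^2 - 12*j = (j + 3)*(j^2 - 4*j) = j*(j + 3)*(j - 4)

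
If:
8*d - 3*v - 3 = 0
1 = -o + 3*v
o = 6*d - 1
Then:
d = 3/2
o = 8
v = 3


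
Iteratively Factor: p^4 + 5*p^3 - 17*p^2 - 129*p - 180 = (p + 3)*(p^3 + 2*p^2 - 23*p - 60) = (p + 3)^2*(p^2 - p - 20) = (p - 5)*(p + 3)^2*(p + 4)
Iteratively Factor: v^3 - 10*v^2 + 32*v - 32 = (v - 4)*(v^2 - 6*v + 8) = (v - 4)*(v - 2)*(v - 4)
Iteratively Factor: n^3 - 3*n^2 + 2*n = (n - 1)*(n^2 - 2*n) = n*(n - 1)*(n - 2)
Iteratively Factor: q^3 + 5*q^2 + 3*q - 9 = (q + 3)*(q^2 + 2*q - 3) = (q + 3)^2*(q - 1)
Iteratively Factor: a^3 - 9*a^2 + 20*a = (a - 4)*(a^2 - 5*a) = (a - 5)*(a - 4)*(a)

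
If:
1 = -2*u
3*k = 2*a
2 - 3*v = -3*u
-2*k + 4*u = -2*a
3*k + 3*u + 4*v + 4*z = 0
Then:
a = 3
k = 2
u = -1/2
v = 1/6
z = -31/24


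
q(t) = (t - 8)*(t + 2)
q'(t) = 2*t - 6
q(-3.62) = 18.82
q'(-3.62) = -13.24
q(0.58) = -19.14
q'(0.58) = -4.84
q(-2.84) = 9.11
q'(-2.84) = -11.68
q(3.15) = -24.98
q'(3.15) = 0.30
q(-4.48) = 30.95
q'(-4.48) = -14.96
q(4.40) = -23.04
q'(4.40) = 2.80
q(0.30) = -17.71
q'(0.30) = -5.40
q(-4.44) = 30.35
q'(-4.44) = -14.88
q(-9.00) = 119.00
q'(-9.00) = -24.00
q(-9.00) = 119.00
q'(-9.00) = -24.00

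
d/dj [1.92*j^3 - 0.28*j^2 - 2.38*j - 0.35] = 5.76*j^2 - 0.56*j - 2.38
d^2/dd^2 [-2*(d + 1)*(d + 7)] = -4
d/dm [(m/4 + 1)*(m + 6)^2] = (m + 6)*(3*m + 14)/4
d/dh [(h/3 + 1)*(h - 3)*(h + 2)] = h^2 + 4*h/3 - 3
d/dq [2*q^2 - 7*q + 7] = 4*q - 7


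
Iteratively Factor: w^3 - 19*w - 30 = (w + 2)*(w^2 - 2*w - 15) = (w - 5)*(w + 2)*(w + 3)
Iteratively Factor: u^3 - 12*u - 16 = (u + 2)*(u^2 - 2*u - 8) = (u - 4)*(u + 2)*(u + 2)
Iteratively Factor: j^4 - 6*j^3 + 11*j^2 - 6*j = (j)*(j^3 - 6*j^2 + 11*j - 6) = j*(j - 3)*(j^2 - 3*j + 2) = j*(j - 3)*(j - 1)*(j - 2)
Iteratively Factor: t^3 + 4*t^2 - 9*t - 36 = (t + 3)*(t^2 + t - 12) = (t + 3)*(t + 4)*(t - 3)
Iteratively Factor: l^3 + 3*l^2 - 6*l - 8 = (l - 2)*(l^2 + 5*l + 4) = (l - 2)*(l + 4)*(l + 1)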